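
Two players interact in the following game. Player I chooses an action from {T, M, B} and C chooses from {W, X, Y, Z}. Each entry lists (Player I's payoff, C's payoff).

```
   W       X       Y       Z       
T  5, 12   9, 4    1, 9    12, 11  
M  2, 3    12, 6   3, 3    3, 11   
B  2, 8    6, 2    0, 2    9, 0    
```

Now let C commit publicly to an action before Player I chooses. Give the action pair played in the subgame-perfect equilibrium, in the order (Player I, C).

(T, W)

Player I best-responds to each possible C move:
- W: BR = T, leader payoff 12.
- X: BR = M, leader payoff 6.
- Y: BR = M, leader payoff 3.
- Z: BR = T, leader payoff 11.
Among 12, 6, 3, 11, the best is 12 at W. Subgame-perfect outcome: (T, W) with payoffs (5, 12).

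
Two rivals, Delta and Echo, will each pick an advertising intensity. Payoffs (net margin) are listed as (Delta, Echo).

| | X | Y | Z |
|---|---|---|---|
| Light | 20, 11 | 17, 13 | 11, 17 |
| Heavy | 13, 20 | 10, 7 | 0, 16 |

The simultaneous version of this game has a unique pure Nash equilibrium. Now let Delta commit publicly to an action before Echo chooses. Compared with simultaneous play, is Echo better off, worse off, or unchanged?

better off

Backward induction with Delta moving first.
- Light: Echo compares 11, 13, 17 and picks Z; Delta would get 11.
- Heavy: Echo compares 20, 7, 16 and picks X; Delta would get 13.
Among 11, 13, the best is 13 at Heavy. Subgame-perfect outcome: (Heavy, X) with payoffs (13, 20).
Now find the simultaneous Nash equilibrium.
Delta's best replies: X→Light; Y→Light; Z→Light.
Echo's best replies: Light→Z; Heavy→X.
Only (Light, Z) has each player best-responding; Nash payoffs (11, 17).
Echo earns 20 sequentially versus 17 at the Nash outcome: better off.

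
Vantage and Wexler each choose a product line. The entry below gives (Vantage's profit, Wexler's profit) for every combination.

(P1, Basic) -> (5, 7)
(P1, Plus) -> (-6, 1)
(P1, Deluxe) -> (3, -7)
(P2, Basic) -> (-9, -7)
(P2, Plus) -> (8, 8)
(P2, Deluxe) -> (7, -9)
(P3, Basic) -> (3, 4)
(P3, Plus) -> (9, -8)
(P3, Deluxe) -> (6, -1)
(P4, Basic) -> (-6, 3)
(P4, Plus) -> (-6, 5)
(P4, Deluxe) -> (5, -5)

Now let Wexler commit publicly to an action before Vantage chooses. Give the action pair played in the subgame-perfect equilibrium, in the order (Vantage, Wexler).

Backward induction with Wexler moving first.
- Basic → Vantage plays P1 (best of 5, -9, 3, -6); Wexler gets 7.
- Plus → Vantage plays P3 (best of -6, 8, 9, -6); Wexler gets -8.
- Deluxe → Vantage plays P2 (best of 3, 7, 6, 5); Wexler gets -9.
Maximizing over 7, -8, -9, Wexler chooses Basic. Subgame-perfect outcome: (P1, Basic) with payoffs (5, 7).

(P1, Basic)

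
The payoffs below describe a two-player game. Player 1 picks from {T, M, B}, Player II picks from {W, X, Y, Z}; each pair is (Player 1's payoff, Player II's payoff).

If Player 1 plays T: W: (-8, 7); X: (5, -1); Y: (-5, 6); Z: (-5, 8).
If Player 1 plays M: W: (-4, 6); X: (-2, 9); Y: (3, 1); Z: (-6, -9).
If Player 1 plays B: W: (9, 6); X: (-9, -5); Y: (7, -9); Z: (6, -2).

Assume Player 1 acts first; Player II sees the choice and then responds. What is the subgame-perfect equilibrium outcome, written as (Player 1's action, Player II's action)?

Player II best-responds to each possible Player 1 move:
- T → Player II plays Z (best of 7, -1, 6, 8); Player 1 gets -5.
- M → Player II plays X (best of 6, 9, 1, -9); Player 1 gets -2.
- B → Player II plays W (best of 6, -5, -9, -2); Player 1 gets 9.
Player 1's induced payoffs are -5, -2, 9, so Player 1 commits to B. Subgame-perfect outcome: (B, W) with payoffs (9, 6).

(B, W)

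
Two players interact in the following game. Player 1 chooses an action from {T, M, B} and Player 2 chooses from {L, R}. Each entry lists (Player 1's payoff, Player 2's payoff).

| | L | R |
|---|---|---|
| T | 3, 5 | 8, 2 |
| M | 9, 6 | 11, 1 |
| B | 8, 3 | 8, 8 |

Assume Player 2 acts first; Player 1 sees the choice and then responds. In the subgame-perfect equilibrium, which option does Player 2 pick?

Work backward from Player 1's decision.
- L: Player 1 compares 3, 9, 8 and picks M; Player 2 would get 6.
- R: Player 1 compares 8, 11, 8 and picks M; Player 2 would get 1.
Player 2's induced payoffs are 6, 1, so Player 2 commits to L. Subgame-perfect outcome: (M, L) with payoffs (9, 6).

L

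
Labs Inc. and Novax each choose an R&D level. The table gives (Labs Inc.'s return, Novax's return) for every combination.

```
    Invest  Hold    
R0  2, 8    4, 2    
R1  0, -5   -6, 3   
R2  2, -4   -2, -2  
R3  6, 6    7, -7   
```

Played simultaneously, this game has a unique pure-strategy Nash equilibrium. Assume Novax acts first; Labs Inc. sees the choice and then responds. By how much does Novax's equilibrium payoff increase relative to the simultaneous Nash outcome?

0

Solve by backward induction (Novax leads).
- Invest → Labs Inc. plays R3 (best of 2, 0, 2, 6); Novax gets 6.
- Hold → Labs Inc. plays R3 (best of 4, -6, -2, 7); Novax gets -7.
Among 6, -7, the best is 6 at Invest. Subgame-perfect outcome: (R3, Invest) with payoffs (6, 6).
Now find the simultaneous Nash equilibrium.
Labs Inc.'s best replies: Invest→R3; Hold→R3.
Novax's best replies: R0→Invest; R1→Hold; R2→Hold; R3→Invest.
The unique mutual best reply is (R3, Invest), giving (6, 6).
Novax's commitment gain: 6 − 6 = 0.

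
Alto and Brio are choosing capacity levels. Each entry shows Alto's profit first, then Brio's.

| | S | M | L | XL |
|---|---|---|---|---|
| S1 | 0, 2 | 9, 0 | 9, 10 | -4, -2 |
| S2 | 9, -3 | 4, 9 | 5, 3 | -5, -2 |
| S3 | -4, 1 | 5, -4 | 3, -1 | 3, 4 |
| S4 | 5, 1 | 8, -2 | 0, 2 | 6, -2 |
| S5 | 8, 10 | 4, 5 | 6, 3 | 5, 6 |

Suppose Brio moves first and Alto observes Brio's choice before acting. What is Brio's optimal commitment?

L

Alto best-responds to each possible Brio move:
- S: Alto compares 0, 9, -4, 5, 8 and picks S2; Brio would get -3.
- M: Alto compares 9, 4, 5, 8, 4 and picks S1; Brio would get 0.
- L: Alto compares 9, 5, 3, 0, 6 and picks S1; Brio would get 10.
- XL: Alto compares -4, -5, 3, 6, 5 and picks S4; Brio would get -2.
Maximizing over -3, 0, 10, -2, Brio chooses L. Subgame-perfect outcome: (S1, L) with payoffs (9, 10).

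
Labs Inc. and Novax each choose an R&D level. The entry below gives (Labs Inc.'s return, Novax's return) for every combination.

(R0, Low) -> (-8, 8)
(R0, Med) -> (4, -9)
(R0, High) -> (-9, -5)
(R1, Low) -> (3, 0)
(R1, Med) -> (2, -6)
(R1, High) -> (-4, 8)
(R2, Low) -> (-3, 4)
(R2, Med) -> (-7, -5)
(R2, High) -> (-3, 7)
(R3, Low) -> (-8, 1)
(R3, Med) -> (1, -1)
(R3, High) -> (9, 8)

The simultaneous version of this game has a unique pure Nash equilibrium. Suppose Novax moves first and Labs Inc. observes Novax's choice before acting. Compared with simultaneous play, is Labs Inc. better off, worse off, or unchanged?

Backward induction with Novax moving first.
- Low: Labs Inc. compares -8, 3, -3, -8 and picks R1; Novax would get 0.
- Med: Labs Inc. compares 4, 2, -7, 1 and picks R0; Novax would get -9.
- High: Labs Inc. compares -9, -4, -3, 9 and picks R3; Novax would get 8.
Novax's induced payoffs are 0, -9, 8, so Novax commits to High. Subgame-perfect outcome: (R3, High) with payoffs (9, 8).
For the simultaneous game, intersect best replies.
Labs Inc.'s best replies: Low→R1; Med→R0; High→R3.
Novax's best replies: R0→Low; R1→High; R2→High; R3→High.
The unique mutual best reply is (R3, High), giving (9, 8).
Labs Inc. earns 9 sequentially versus 9 at the Nash outcome: unchanged.

unchanged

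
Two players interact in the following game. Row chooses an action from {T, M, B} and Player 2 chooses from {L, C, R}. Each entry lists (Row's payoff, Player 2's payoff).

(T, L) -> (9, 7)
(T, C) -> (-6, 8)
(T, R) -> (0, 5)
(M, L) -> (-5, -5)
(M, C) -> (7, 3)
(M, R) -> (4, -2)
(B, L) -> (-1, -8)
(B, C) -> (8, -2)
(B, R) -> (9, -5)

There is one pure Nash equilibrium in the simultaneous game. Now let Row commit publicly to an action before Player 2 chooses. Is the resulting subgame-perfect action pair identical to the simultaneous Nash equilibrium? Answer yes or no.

yes

Backward induction with Row moving first.
- T: BR = C, leader payoff -6.
- M: BR = C, leader payoff 7.
- B: BR = C, leader payoff 8.
Among -6, 7, 8, the best is 8 at B. Subgame-perfect outcome: (B, C) with payoffs (8, -2).
For the simultaneous game, intersect best replies.
Row's best replies: L→T; C→B; R→B.
Player 2's best replies: T→C; M→C; B→C.
The unique mutual best reply is (B, C), giving (8, -2).
Sequential outcome (B, C) coincides with the Nash profile (B, C).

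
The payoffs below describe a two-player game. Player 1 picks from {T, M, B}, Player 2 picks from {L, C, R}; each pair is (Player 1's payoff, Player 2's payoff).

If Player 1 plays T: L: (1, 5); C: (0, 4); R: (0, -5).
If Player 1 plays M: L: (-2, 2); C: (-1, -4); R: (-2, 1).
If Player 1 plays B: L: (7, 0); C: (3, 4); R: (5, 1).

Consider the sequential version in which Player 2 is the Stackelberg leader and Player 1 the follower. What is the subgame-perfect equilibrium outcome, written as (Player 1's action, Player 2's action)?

Player 1 best-responds to each possible Player 2 move:
- L: Player 1 compares 1, -2, 7 and picks B; Player 2 would get 0.
- C: Player 1 compares 0, -1, 3 and picks B; Player 2 would get 4.
- R: Player 1 compares 0, -2, 5 and picks B; Player 2 would get 1.
Player 2's induced payoffs are 0, 4, 1, so Player 2 commits to C. Subgame-perfect outcome: (B, C) with payoffs (3, 4).

(B, C)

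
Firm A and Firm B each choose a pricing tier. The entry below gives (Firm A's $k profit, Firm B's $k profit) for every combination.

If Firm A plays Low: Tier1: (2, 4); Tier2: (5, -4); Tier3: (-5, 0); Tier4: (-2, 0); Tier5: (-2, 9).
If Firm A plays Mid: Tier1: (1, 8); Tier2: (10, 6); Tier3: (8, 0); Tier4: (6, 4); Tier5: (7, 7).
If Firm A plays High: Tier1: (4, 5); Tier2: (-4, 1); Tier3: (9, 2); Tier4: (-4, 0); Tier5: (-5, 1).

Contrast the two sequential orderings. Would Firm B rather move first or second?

first

If Firm A leads: Firm B's best replies are Low→Tier5, Mid→Tier1, High→Tier1; Firm A's induced payoffs -2, 1, 4; outcome (High, Tier1), payoffs (4, 5).
If Firm B leads: Firm A's best replies are Tier1→High, Tier2→Mid, Tier3→High, Tier4→Mid, Tier5→Mid; Firm B's induced payoffs 5, 6, 2, 4, 7; outcome (Mid, Tier5), payoffs (7, 7).
Firm B gets 7 moving first and 5 moving second, so Firm B prefers to move first.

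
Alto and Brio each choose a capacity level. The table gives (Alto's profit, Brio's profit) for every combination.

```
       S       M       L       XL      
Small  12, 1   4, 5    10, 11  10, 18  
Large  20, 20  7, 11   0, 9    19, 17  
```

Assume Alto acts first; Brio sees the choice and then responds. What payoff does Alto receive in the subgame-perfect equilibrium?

20

Solve by backward induction (Alto leads).
- Small: Brio compares 1, 5, 11, 18 and picks XL; Alto would get 10.
- Large: Brio compares 20, 11, 9, 17 and picks S; Alto would get 20.
Maximizing over 10, 20, Alto chooses Large. Subgame-perfect outcome: (Large, S) with payoffs (20, 20).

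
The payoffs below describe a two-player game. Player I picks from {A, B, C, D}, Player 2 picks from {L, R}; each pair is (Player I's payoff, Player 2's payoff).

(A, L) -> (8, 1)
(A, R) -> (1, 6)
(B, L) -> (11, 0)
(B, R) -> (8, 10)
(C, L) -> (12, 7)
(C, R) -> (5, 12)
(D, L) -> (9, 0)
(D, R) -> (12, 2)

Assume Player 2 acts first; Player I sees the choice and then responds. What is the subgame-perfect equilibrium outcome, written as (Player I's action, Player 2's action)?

Solve by backward induction (Player 2 leads).
- L: Player I compares 8, 11, 12, 9 and picks C; Player 2 would get 7.
- R: Player I compares 1, 8, 5, 12 and picks D; Player 2 would get 2.
Maximizing over 7, 2, Player 2 chooses L. Subgame-perfect outcome: (C, L) with payoffs (12, 7).

(C, L)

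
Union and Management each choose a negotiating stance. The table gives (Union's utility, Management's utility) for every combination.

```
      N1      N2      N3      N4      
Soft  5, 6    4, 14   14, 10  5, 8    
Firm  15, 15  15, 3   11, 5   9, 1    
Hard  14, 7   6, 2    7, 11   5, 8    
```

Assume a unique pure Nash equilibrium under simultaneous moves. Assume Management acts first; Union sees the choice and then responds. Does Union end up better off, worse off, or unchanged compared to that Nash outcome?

unchanged

Solve by backward induction (Management leads).
- N1: Union compares 5, 15, 14 and picks Firm; Management would get 15.
- N2: Union compares 4, 15, 6 and picks Firm; Management would get 3.
- N3: Union compares 14, 11, 7 and picks Soft; Management would get 10.
- N4: Union compares 5, 9, 5 and picks Firm; Management would get 1.
Maximizing over 15, 3, 10, 1, Management chooses N1. Subgame-perfect outcome: (Firm, N1) with payoffs (15, 15).
Under simultaneous play:
Union's best replies: N1→Firm; N2→Firm; N3→Soft; N4→Firm.
Management's best replies: Soft→N2; Firm→N1; Hard→N3.
Only (Firm, N1) has each player best-responding; Nash payoffs (15, 15).
Union earns 15 sequentially versus 15 at the Nash outcome: unchanged.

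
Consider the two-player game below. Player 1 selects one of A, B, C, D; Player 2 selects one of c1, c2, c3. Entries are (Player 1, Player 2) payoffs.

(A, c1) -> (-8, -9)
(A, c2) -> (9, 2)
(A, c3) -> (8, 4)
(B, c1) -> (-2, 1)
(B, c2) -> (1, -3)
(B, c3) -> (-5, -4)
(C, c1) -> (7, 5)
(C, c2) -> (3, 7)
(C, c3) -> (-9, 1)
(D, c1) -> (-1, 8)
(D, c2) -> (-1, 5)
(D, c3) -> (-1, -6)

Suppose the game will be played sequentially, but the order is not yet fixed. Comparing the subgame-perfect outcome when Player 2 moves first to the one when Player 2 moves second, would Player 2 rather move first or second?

If Player 1 leads: Player 2's best replies are A→c3, B→c1, C→c2, D→c1; Player 1's induced payoffs 8, -2, 3, -1; outcome (A, c3), payoffs (8, 4).
If Player 2 leads: Player 1's best replies are c1→C, c2→A, c3→A; Player 2's induced payoffs 5, 2, 4; outcome (C, c1), payoffs (7, 5).
Player 2 gets 5 moving first and 4 moving second, so Player 2 prefers to move first.

first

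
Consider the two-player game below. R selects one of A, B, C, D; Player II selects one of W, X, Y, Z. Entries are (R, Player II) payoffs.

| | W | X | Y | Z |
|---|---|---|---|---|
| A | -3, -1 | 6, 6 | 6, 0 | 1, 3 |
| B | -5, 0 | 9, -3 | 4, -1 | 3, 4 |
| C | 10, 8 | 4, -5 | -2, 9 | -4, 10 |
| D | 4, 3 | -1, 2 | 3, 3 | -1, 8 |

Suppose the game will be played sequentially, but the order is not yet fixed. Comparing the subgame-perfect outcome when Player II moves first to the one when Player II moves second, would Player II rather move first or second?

first

If R leads: Player II's best replies are A→X, B→Z, C→Z, D→Z; R's induced payoffs 6, 3, -4, -1; outcome (A, X), payoffs (6, 6).
If Player II leads: R's best replies are W→C, X→B, Y→A, Z→B; Player II's induced payoffs 8, -3, 0, 4; outcome (C, W), payoffs (10, 8).
Player II gets 8 moving first and 6 moving second, so Player II prefers to move first.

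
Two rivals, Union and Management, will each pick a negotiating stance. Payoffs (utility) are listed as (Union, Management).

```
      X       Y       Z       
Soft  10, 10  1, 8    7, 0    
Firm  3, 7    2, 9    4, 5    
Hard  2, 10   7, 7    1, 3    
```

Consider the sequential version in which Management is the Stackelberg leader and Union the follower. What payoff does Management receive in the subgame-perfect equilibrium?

10

Union best-responds to each possible Management move:
- X: Union compares 10, 3, 2 and picks Soft; Management would get 10.
- Y: Union compares 1, 2, 7 and picks Hard; Management would get 7.
- Z: Union compares 7, 4, 1 and picks Soft; Management would get 0.
Management's induced payoffs are 10, 7, 0, so Management commits to X. Subgame-perfect outcome: (Soft, X) with payoffs (10, 10).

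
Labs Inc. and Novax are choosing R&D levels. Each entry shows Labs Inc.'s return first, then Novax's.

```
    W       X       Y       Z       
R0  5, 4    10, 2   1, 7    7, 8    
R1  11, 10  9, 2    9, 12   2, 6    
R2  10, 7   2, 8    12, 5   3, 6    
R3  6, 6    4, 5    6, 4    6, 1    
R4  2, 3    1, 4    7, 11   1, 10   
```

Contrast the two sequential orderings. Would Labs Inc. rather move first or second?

second

If Labs Inc. leads: Novax's best replies are R0→Z, R1→Y, R2→X, R3→W, R4→Y; Labs Inc.'s induced payoffs 7, 9, 2, 6, 7; outcome (R1, Y), payoffs (9, 12).
If Novax leads: Labs Inc.'s best replies are W→R1, X→R0, Y→R2, Z→R0; Novax's induced payoffs 10, 2, 5, 8; outcome (R1, W), payoffs (11, 10).
Labs Inc. gets 9 moving first and 11 moving second, so Labs Inc. prefers to move second.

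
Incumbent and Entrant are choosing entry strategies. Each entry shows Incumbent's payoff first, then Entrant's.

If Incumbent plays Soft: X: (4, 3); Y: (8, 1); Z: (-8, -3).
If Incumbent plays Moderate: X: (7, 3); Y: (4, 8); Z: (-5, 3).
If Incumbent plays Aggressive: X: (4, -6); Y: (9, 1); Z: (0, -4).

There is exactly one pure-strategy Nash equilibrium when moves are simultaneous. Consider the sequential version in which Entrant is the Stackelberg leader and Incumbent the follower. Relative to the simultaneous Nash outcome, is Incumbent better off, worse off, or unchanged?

Backward induction with Entrant moving first.
- X: Incumbent compares 4, 7, 4 and picks Moderate; Entrant would get 3.
- Y: Incumbent compares 8, 4, 9 and picks Aggressive; Entrant would get 1.
- Z: Incumbent compares -8, -5, 0 and picks Aggressive; Entrant would get -4.
Among 3, 1, -4, the best is 3 at X. Subgame-perfect outcome: (Moderate, X) with payoffs (7, 3).
For the simultaneous game, intersect best replies.
Incumbent's best replies: X→Moderate; Y→Aggressive; Z→Aggressive.
Entrant's best replies: Soft→X; Moderate→Y; Aggressive→Y.
The unique mutual best reply is (Aggressive, Y), giving (9, 1).
Incumbent earns 7 sequentially versus 9 at the Nash outcome: worse off.

worse off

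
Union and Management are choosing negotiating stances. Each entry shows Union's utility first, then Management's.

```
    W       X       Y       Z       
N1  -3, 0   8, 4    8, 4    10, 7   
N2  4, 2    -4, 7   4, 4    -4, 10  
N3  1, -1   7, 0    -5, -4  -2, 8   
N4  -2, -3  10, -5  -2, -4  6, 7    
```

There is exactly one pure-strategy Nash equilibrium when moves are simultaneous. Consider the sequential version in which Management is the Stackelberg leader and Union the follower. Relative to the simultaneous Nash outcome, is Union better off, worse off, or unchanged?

Solve by backward induction (Management leads).
- W: Union compares -3, 4, 1, -2 and picks N2; Management would get 2.
- X: Union compares 8, -4, 7, 10 and picks N4; Management would get -5.
- Y: Union compares 8, 4, -5, -2 and picks N1; Management would get 4.
- Z: Union compares 10, -4, -2, 6 and picks N1; Management would get 7.
Management's induced payoffs are 2, -5, 4, 7, so Management commits to Z. Subgame-perfect outcome: (N1, Z) with payoffs (10, 7).
For the simultaneous game, intersect best replies.
Union's best replies: W→N2; X→N4; Y→N1; Z→N1.
Management's best replies: N1→Z; N2→Z; N3→Z; N4→Z.
Only (N1, Z) has each player best-responding; Nash payoffs (10, 7).
Union earns 10 sequentially versus 10 at the Nash outcome: unchanged.

unchanged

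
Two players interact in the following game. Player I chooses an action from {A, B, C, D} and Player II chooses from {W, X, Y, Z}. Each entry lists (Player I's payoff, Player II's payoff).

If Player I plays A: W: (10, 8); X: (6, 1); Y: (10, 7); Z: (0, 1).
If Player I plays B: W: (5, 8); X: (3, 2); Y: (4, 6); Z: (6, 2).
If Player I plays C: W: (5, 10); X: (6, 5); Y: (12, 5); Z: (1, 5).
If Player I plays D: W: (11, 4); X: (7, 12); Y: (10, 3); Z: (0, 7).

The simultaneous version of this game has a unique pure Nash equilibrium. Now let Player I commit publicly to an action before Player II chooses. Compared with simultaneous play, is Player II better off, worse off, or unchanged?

worse off

Player II best-responds to each possible Player I move:
- A → Player II plays W (best of 8, 1, 7, 1); Player I gets 10.
- B → Player II plays W (best of 8, 2, 6, 2); Player I gets 5.
- C → Player II plays W (best of 10, 5, 5, 5); Player I gets 5.
- D → Player II plays X (best of 4, 12, 3, 7); Player I gets 7.
Player I's induced payoffs are 10, 5, 5, 7, so Player I commits to A. Subgame-perfect outcome: (A, W) with payoffs (10, 8).
Under simultaneous play:
Player I's best replies: W→D; X→D; Y→C; Z→B.
Player II's best replies: A→W; B→W; C→W; D→X.
Only (D, X) has each player best-responding; Nash payoffs (7, 12).
Player II earns 8 sequentially versus 12 at the Nash outcome: worse off.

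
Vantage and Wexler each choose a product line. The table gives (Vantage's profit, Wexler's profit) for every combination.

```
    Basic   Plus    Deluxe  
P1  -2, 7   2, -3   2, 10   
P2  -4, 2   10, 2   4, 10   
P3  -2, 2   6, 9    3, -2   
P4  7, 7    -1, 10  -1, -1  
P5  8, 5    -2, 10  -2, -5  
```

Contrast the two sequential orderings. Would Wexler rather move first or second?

first

If Vantage leads: Wexler's best replies are P1→Deluxe, P2→Deluxe, P3→Plus, P4→Plus, P5→Plus; Vantage's induced payoffs 2, 4, 6, -1, -2; outcome (P3, Plus), payoffs (6, 9).
If Wexler leads: Vantage's best replies are Basic→P5, Plus→P2, Deluxe→P2; Wexler's induced payoffs 5, 2, 10; outcome (P2, Deluxe), payoffs (4, 10).
Wexler gets 10 moving first and 9 moving second, so Wexler prefers to move first.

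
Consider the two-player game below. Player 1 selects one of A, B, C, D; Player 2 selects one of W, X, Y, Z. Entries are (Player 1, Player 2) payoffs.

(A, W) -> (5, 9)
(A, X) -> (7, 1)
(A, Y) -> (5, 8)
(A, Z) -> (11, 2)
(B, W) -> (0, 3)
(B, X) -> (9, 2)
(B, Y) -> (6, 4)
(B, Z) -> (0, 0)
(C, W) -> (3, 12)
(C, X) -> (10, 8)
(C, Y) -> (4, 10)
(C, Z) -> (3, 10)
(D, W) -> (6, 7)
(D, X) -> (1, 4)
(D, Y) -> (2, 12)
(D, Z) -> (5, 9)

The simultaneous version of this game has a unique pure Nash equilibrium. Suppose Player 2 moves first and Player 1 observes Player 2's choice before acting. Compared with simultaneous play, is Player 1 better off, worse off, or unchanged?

better off

Solve by backward induction (Player 2 leads).
- W: Player 1 compares 5, 0, 3, 6 and picks D; Player 2 would get 7.
- X: Player 1 compares 7, 9, 10, 1 and picks C; Player 2 would get 8.
- Y: Player 1 compares 5, 6, 4, 2 and picks B; Player 2 would get 4.
- Z: Player 1 compares 11, 0, 3, 5 and picks A; Player 2 would get 2.
Among 7, 8, 4, 2, the best is 8 at X. Subgame-perfect outcome: (C, X) with payoffs (10, 8).
Now find the simultaneous Nash equilibrium.
Player 1's best replies: W→D; X→C; Y→B; Z→A.
Player 2's best replies: A→W; B→Y; C→W; D→Y.
Only (B, Y) has each player best-responding; Nash payoffs (6, 4).
Player 1 earns 10 sequentially versus 6 at the Nash outcome: better off.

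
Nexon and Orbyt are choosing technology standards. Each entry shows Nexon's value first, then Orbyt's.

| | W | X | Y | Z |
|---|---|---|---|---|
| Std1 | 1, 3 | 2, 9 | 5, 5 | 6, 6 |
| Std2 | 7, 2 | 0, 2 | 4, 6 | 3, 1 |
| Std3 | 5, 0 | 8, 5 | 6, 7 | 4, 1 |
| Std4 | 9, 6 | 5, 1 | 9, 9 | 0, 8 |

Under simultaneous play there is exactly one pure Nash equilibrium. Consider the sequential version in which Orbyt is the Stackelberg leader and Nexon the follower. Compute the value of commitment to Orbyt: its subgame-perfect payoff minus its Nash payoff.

0

Work backward from Nexon's decision.
- W → Nexon plays Std4 (best of 1, 7, 5, 9); Orbyt gets 6.
- X → Nexon plays Std3 (best of 2, 0, 8, 5); Orbyt gets 5.
- Y → Nexon plays Std4 (best of 5, 4, 6, 9); Orbyt gets 9.
- Z → Nexon plays Std1 (best of 6, 3, 4, 0); Orbyt gets 6.
Orbyt's induced payoffs are 6, 5, 9, 6, so Orbyt commits to Y. Subgame-perfect outcome: (Std4, Y) with payoffs (9, 9).
For the simultaneous game, intersect best replies.
Nexon's best replies: W→Std4; X→Std3; Y→Std4; Z→Std1.
Orbyt's best replies: Std1→X; Std2→Y; Std3→Y; Std4→Y.
Only (Std4, Y) has each player best-responding; Nash payoffs (9, 9).
Orbyt's commitment gain: 9 − 9 = 0.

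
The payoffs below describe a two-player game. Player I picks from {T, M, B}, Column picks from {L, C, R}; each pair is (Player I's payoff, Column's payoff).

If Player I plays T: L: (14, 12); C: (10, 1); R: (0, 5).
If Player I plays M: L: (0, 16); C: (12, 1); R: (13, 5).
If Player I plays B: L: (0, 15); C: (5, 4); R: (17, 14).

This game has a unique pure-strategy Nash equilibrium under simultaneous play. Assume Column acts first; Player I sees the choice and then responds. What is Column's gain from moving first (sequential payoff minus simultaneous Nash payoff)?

2

Solve by backward induction (Column leads).
- L → Player I plays T (best of 14, 0, 0); Column gets 12.
- C → Player I plays M (best of 10, 12, 5); Column gets 1.
- R → Player I plays B (best of 0, 13, 17); Column gets 14.
Among 12, 1, 14, the best is 14 at R. Subgame-perfect outcome: (B, R) with payoffs (17, 14).
Now find the simultaneous Nash equilibrium.
Player I's best replies: L→T; C→M; R→B.
Column's best replies: T→L; M→L; B→L.
The unique mutual best reply is (T, L), giving (14, 12).
Column's commitment gain: 14 − 12 = 2.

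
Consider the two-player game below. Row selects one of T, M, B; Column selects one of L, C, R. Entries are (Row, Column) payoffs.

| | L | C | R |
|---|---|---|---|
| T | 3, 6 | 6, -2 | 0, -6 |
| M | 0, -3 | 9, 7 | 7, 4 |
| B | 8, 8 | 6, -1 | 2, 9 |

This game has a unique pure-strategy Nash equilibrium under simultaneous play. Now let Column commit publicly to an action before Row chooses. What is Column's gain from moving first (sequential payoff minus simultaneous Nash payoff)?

1

Row best-responds to each possible Column move:
- L: Row compares 3, 0, 8 and picks B; Column would get 8.
- C: Row compares 6, 9, 6 and picks M; Column would get 7.
- R: Row compares 0, 7, 2 and picks M; Column would get 4.
Maximizing over 8, 7, 4, Column chooses L. Subgame-perfect outcome: (B, L) with payoffs (8, 8).
Now find the simultaneous Nash equilibrium.
Row's best replies: L→B; C→M; R→M.
Column's best replies: T→L; M→C; B→R.
Only (M, C) has each player best-responding; Nash payoffs (9, 7).
Column's commitment gain: 8 − 7 = 1.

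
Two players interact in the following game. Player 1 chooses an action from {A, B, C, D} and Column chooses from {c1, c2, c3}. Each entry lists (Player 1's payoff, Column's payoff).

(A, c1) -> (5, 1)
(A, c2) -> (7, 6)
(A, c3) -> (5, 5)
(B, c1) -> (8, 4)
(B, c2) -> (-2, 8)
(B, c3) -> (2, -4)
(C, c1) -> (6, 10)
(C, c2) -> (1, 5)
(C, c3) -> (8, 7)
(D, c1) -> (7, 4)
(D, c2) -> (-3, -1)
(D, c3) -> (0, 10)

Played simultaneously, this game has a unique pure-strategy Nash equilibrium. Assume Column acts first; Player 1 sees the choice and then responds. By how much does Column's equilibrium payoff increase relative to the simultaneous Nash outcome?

1

Backward induction with Column moving first.
- c1: BR = B, leader payoff 4.
- c2: BR = A, leader payoff 6.
- c3: BR = C, leader payoff 7.
Maximizing over 4, 6, 7, Column chooses c3. Subgame-perfect outcome: (C, c3) with payoffs (8, 7).
For the simultaneous game, intersect best replies.
Player 1's best replies: c1→B; c2→A; c3→C.
Column's best replies: A→c2; B→c2; C→c1; D→c3.
The unique mutual best reply is (A, c2), giving (7, 6).
Column's commitment gain: 7 − 6 = 1.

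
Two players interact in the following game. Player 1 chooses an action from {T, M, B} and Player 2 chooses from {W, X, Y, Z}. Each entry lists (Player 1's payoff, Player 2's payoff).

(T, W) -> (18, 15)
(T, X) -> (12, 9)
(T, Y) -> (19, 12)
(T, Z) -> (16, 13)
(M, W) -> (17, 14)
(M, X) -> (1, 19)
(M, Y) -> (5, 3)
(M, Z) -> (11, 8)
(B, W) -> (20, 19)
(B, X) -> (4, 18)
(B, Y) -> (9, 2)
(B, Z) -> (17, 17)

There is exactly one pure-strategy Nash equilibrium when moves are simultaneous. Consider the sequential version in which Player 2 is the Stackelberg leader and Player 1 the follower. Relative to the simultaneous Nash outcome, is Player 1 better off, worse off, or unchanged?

Solve by backward induction (Player 2 leads).
- W: Player 1 compares 18, 17, 20 and picks B; Player 2 would get 19.
- X: Player 1 compares 12, 1, 4 and picks T; Player 2 would get 9.
- Y: Player 1 compares 19, 5, 9 and picks T; Player 2 would get 12.
- Z: Player 1 compares 16, 11, 17 and picks B; Player 2 would get 17.
Maximizing over 19, 9, 12, 17, Player 2 chooses W. Subgame-perfect outcome: (B, W) with payoffs (20, 19).
Under simultaneous play:
Player 1's best replies: W→B; X→T; Y→T; Z→B.
Player 2's best replies: T→W; M→X; B→W.
Only (B, W) has each player best-responding; Nash payoffs (20, 19).
Player 1 earns 20 sequentially versus 20 at the Nash outcome: unchanged.

unchanged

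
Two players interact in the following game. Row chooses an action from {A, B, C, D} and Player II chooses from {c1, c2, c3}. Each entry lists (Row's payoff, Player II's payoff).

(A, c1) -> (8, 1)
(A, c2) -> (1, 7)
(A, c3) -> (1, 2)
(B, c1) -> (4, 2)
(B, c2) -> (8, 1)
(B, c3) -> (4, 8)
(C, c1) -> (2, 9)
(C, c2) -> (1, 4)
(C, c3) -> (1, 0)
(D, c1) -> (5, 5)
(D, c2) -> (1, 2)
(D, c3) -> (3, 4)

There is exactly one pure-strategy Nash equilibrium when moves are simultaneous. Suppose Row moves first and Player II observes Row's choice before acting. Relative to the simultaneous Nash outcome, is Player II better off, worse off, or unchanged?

Work backward from Player II's decision.
- A → Player II plays c2 (best of 1, 7, 2); Row gets 1.
- B → Player II plays c3 (best of 2, 1, 8); Row gets 4.
- C → Player II plays c1 (best of 9, 4, 0); Row gets 2.
- D → Player II plays c1 (best of 5, 2, 4); Row gets 5.
Maximizing over 1, 4, 2, 5, Row chooses D. Subgame-perfect outcome: (D, c1) with payoffs (5, 5).
Under simultaneous play:
Row's best replies: c1→A; c2→B; c3→B.
Player II's best replies: A→c2; B→c3; C→c1; D→c1.
The unique mutual best reply is (B, c3), giving (4, 8).
Player II earns 5 sequentially versus 8 at the Nash outcome: worse off.

worse off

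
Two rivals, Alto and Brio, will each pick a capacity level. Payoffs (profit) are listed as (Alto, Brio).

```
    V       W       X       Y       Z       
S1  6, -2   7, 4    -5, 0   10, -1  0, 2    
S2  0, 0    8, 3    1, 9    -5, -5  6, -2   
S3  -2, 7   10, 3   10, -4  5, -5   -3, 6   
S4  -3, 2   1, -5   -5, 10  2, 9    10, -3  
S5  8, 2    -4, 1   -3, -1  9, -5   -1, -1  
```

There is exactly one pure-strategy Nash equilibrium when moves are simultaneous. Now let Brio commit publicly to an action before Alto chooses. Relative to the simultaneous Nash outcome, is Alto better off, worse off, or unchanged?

Alto best-responds to each possible Brio move:
- V: BR = S5, leader payoff 2.
- W: BR = S3, leader payoff 3.
- X: BR = S3, leader payoff -4.
- Y: BR = S1, leader payoff -1.
- Z: BR = S4, leader payoff -3.
Maximizing over 2, 3, -4, -1, -3, Brio chooses W. Subgame-perfect outcome: (S3, W) with payoffs (10, 3).
Under simultaneous play:
Alto's best replies: V→S5; W→S3; X→S3; Y→S1; Z→S4.
Brio's best replies: S1→W; S2→X; S3→V; S4→X; S5→V.
The unique mutual best reply is (S5, V), giving (8, 2).
Alto earns 10 sequentially versus 8 at the Nash outcome: better off.

better off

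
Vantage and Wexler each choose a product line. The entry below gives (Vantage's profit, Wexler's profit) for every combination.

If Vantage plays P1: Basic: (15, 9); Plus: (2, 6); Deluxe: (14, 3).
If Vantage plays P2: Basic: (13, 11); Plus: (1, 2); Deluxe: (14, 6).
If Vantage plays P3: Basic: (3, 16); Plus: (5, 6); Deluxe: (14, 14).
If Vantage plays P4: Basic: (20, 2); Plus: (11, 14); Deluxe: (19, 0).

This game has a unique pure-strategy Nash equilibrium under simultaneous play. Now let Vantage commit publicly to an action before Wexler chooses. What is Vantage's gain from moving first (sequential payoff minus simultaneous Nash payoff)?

4

Solve by backward induction (Vantage leads).
- P1 → Wexler plays Basic (best of 9, 6, 3); Vantage gets 15.
- P2 → Wexler plays Basic (best of 11, 2, 6); Vantage gets 13.
- P3 → Wexler plays Basic (best of 16, 6, 14); Vantage gets 3.
- P4 → Wexler plays Plus (best of 2, 14, 0); Vantage gets 11.
Among 15, 13, 3, 11, the best is 15 at P1. Subgame-perfect outcome: (P1, Basic) with payoffs (15, 9).
Under simultaneous play:
Vantage's best replies: Basic→P4; Plus→P4; Deluxe→P4.
Wexler's best replies: P1→Basic; P2→Basic; P3→Basic; P4→Plus.
The unique mutual best reply is (P4, Plus), giving (11, 14).
Vantage's commitment gain: 15 − 11 = 4.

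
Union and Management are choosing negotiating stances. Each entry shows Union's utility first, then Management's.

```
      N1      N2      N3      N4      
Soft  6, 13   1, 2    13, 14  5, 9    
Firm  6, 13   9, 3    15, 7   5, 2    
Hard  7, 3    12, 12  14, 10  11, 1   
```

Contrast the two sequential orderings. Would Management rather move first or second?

second

If Union leads: Management's best replies are Soft→N3, Firm→N1, Hard→N2; Union's induced payoffs 13, 6, 12; outcome (Soft, N3), payoffs (13, 14).
If Management leads: Union's best replies are N1→Hard, N2→Hard, N3→Firm, N4→Hard; Management's induced payoffs 3, 12, 7, 1; outcome (Hard, N2), payoffs (12, 12).
Management gets 12 moving first and 14 moving second, so Management prefers to move second.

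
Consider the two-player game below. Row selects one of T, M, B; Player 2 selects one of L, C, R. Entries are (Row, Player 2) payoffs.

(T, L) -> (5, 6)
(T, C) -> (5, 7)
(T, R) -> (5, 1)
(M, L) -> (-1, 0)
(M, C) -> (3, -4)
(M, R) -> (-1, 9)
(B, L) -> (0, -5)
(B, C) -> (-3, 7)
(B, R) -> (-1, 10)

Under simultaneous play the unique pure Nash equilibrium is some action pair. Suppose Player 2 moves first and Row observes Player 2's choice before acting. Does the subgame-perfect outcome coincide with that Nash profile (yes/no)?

Work backward from Row's decision.
- L: Row compares 5, -1, 0 and picks T; Player 2 would get 6.
- C: Row compares 5, 3, -3 and picks T; Player 2 would get 7.
- R: Row compares 5, -1, -1 and picks T; Player 2 would get 1.
Player 2's induced payoffs are 6, 7, 1, so Player 2 commits to C. Subgame-perfect outcome: (T, C) with payoffs (5, 7).
Under simultaneous play:
Row's best replies: L→T; C→T; R→T.
Player 2's best replies: T→C; M→R; B→R.
Only (T, C) has each player best-responding; Nash payoffs (5, 7).
Sequential outcome (T, C) coincides with the Nash profile (T, C).

yes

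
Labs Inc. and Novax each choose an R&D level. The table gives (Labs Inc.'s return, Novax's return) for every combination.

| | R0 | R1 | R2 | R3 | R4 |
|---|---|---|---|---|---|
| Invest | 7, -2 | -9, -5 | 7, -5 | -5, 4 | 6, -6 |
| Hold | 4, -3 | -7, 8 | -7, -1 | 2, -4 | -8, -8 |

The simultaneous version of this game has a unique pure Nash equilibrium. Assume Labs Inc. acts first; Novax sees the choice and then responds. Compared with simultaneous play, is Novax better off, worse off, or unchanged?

Backward induction with Labs Inc. moving first.
- Invest: Novax compares -2, -5, -5, 4, -6 and picks R3; Labs Inc. would get -5.
- Hold: Novax compares -3, 8, -1, -4, -8 and picks R1; Labs Inc. would get -7.
Among -5, -7, the best is -5 at Invest. Subgame-perfect outcome: (Invest, R3) with payoffs (-5, 4).
For the simultaneous game, intersect best replies.
Labs Inc.'s best replies: R0→Invest; R1→Hold; R2→Invest; R3→Hold; R4→Invest.
Novax's best replies: Invest→R3; Hold→R1.
The unique mutual best reply is (Hold, R1), giving (-7, 8).
Novax earns 4 sequentially versus 8 at the Nash outcome: worse off.

worse off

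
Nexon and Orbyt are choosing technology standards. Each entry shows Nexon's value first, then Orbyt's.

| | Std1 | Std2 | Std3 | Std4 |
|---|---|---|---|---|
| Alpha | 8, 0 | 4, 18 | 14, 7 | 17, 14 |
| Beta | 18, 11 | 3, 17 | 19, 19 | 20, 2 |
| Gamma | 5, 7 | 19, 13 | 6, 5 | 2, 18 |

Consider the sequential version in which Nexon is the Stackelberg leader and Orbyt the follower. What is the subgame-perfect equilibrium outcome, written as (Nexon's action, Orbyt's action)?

(Beta, Std3)

Backward induction with Nexon moving first.
- Alpha: BR = Std2, leader payoff 4.
- Beta: BR = Std3, leader payoff 19.
- Gamma: BR = Std4, leader payoff 2.
Nexon's induced payoffs are 4, 19, 2, so Nexon commits to Beta. Subgame-perfect outcome: (Beta, Std3) with payoffs (19, 19).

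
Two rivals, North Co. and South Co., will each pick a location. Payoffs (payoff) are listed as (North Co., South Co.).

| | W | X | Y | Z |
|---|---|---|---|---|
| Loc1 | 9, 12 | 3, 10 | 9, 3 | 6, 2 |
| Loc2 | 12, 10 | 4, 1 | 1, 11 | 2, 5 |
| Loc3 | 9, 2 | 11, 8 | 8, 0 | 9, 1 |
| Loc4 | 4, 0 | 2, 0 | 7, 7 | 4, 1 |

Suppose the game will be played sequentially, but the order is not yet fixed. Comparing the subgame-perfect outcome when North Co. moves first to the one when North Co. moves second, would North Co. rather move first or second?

second

If North Co. leads: South Co.'s best replies are Loc1→W, Loc2→Y, Loc3→X, Loc4→Y; North Co.'s induced payoffs 9, 1, 11, 7; outcome (Loc3, X), payoffs (11, 8).
If South Co. leads: North Co.'s best replies are W→Loc2, X→Loc3, Y→Loc1, Z→Loc3; South Co.'s induced payoffs 10, 8, 3, 1; outcome (Loc2, W), payoffs (12, 10).
North Co. gets 11 moving first and 12 moving second, so North Co. prefers to move second.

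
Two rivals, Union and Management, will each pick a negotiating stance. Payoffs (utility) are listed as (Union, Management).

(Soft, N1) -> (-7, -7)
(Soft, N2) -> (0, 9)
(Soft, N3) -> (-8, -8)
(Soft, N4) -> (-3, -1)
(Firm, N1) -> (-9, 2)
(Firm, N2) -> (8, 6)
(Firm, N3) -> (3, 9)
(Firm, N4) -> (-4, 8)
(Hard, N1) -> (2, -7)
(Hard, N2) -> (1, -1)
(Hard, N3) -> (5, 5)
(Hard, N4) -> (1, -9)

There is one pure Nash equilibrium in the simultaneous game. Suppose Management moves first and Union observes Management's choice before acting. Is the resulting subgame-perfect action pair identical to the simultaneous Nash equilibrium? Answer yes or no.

Work backward from Union's decision.
- N1: Union compares -7, -9, 2 and picks Hard; Management would get -7.
- N2: Union compares 0, 8, 1 and picks Firm; Management would get 6.
- N3: Union compares -8, 3, 5 and picks Hard; Management would get 5.
- N4: Union compares -3, -4, 1 and picks Hard; Management would get -9.
Management's induced payoffs are -7, 6, 5, -9, so Management commits to N2. Subgame-perfect outcome: (Firm, N2) with payoffs (8, 6).
Under simultaneous play:
Union's best replies: N1→Hard; N2→Firm; N3→Hard; N4→Hard.
Management's best replies: Soft→N2; Firm→N3; Hard→N3.
Only (Hard, N3) has each player best-responding; Nash payoffs (5, 5).
Sequential outcome (Firm, N2) differs from the Nash profile (Hard, N3).

no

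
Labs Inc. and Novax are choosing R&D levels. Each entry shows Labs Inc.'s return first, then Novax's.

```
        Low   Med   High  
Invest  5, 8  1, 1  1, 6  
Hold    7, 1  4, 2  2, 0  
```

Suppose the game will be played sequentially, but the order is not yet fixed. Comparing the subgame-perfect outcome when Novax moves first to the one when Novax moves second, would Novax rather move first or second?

second

If Labs Inc. leads: Novax's best replies are Invest→Low, Hold→Med; Labs Inc.'s induced payoffs 5, 4; outcome (Invest, Low), payoffs (5, 8).
If Novax leads: Labs Inc.'s best replies are Low→Hold, Med→Hold, High→Hold; Novax's induced payoffs 1, 2, 0; outcome (Hold, Med), payoffs (4, 2).
Novax gets 2 moving first and 8 moving second, so Novax prefers to move second.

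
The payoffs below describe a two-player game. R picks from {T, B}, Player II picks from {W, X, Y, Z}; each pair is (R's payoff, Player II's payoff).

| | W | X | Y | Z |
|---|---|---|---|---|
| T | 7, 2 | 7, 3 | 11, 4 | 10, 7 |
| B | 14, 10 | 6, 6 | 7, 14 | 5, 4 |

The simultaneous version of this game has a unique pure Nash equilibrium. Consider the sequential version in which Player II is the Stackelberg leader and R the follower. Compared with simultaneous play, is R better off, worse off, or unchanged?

better off

Backward induction with Player II moving first.
- W: R compares 7, 14 and picks B; Player II would get 10.
- X: R compares 7, 6 and picks T; Player II would get 3.
- Y: R compares 11, 7 and picks T; Player II would get 4.
- Z: R compares 10, 5 and picks T; Player II would get 7.
Among 10, 3, 4, 7, the best is 10 at W. Subgame-perfect outcome: (B, W) with payoffs (14, 10).
For the simultaneous game, intersect best replies.
R's best replies: W→B; X→T; Y→T; Z→T.
Player II's best replies: T→Z; B→Y.
Only (T, Z) has each player best-responding; Nash payoffs (10, 7).
R earns 14 sequentially versus 10 at the Nash outcome: better off.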